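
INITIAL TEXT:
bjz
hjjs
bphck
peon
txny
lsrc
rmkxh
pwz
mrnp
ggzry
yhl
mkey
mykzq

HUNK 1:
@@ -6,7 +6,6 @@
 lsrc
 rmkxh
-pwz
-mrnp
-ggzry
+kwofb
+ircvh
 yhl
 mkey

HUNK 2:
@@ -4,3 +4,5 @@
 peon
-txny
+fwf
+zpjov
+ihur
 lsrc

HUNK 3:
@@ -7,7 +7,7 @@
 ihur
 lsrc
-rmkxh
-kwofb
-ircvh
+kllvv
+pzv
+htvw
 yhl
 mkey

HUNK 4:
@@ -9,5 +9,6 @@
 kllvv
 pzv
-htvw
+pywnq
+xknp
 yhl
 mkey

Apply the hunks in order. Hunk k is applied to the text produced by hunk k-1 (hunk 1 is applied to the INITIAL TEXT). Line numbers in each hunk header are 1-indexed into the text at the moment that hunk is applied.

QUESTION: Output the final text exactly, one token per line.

Answer: bjz
hjjs
bphck
peon
fwf
zpjov
ihur
lsrc
kllvv
pzv
pywnq
xknp
yhl
mkey
mykzq

Derivation:
Hunk 1: at line 6 remove [pwz,mrnp,ggzry] add [kwofb,ircvh] -> 12 lines: bjz hjjs bphck peon txny lsrc rmkxh kwofb ircvh yhl mkey mykzq
Hunk 2: at line 4 remove [txny] add [fwf,zpjov,ihur] -> 14 lines: bjz hjjs bphck peon fwf zpjov ihur lsrc rmkxh kwofb ircvh yhl mkey mykzq
Hunk 3: at line 7 remove [rmkxh,kwofb,ircvh] add [kllvv,pzv,htvw] -> 14 lines: bjz hjjs bphck peon fwf zpjov ihur lsrc kllvv pzv htvw yhl mkey mykzq
Hunk 4: at line 9 remove [htvw] add [pywnq,xknp] -> 15 lines: bjz hjjs bphck peon fwf zpjov ihur lsrc kllvv pzv pywnq xknp yhl mkey mykzq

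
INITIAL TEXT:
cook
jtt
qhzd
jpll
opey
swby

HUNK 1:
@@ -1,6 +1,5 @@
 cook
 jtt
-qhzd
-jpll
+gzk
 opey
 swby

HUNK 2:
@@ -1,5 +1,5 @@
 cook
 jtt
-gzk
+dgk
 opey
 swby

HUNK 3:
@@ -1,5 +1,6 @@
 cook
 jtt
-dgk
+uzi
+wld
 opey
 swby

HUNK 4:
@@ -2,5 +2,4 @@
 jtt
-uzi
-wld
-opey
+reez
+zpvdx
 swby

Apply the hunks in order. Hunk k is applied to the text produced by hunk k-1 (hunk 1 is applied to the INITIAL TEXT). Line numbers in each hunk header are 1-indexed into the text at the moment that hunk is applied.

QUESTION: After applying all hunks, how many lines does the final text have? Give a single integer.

Answer: 5

Derivation:
Hunk 1: at line 1 remove [qhzd,jpll] add [gzk] -> 5 lines: cook jtt gzk opey swby
Hunk 2: at line 1 remove [gzk] add [dgk] -> 5 lines: cook jtt dgk opey swby
Hunk 3: at line 1 remove [dgk] add [uzi,wld] -> 6 lines: cook jtt uzi wld opey swby
Hunk 4: at line 2 remove [uzi,wld,opey] add [reez,zpvdx] -> 5 lines: cook jtt reez zpvdx swby
Final line count: 5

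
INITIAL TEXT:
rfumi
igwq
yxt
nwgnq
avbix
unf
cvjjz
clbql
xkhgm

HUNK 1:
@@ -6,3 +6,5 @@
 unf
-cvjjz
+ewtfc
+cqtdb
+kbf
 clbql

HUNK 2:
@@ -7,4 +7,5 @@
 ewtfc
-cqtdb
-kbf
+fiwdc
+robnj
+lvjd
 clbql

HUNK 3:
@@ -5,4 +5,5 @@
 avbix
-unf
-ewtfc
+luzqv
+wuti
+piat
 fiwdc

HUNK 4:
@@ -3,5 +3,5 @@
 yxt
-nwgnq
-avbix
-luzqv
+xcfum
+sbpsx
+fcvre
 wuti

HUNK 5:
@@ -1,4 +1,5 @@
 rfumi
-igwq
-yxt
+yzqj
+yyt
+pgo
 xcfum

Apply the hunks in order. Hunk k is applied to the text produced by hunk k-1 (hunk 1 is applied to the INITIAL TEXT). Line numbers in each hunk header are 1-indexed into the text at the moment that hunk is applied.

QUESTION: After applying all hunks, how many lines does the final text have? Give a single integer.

Hunk 1: at line 6 remove [cvjjz] add [ewtfc,cqtdb,kbf] -> 11 lines: rfumi igwq yxt nwgnq avbix unf ewtfc cqtdb kbf clbql xkhgm
Hunk 2: at line 7 remove [cqtdb,kbf] add [fiwdc,robnj,lvjd] -> 12 lines: rfumi igwq yxt nwgnq avbix unf ewtfc fiwdc robnj lvjd clbql xkhgm
Hunk 3: at line 5 remove [unf,ewtfc] add [luzqv,wuti,piat] -> 13 lines: rfumi igwq yxt nwgnq avbix luzqv wuti piat fiwdc robnj lvjd clbql xkhgm
Hunk 4: at line 3 remove [nwgnq,avbix,luzqv] add [xcfum,sbpsx,fcvre] -> 13 lines: rfumi igwq yxt xcfum sbpsx fcvre wuti piat fiwdc robnj lvjd clbql xkhgm
Hunk 5: at line 1 remove [igwq,yxt] add [yzqj,yyt,pgo] -> 14 lines: rfumi yzqj yyt pgo xcfum sbpsx fcvre wuti piat fiwdc robnj lvjd clbql xkhgm
Final line count: 14

Answer: 14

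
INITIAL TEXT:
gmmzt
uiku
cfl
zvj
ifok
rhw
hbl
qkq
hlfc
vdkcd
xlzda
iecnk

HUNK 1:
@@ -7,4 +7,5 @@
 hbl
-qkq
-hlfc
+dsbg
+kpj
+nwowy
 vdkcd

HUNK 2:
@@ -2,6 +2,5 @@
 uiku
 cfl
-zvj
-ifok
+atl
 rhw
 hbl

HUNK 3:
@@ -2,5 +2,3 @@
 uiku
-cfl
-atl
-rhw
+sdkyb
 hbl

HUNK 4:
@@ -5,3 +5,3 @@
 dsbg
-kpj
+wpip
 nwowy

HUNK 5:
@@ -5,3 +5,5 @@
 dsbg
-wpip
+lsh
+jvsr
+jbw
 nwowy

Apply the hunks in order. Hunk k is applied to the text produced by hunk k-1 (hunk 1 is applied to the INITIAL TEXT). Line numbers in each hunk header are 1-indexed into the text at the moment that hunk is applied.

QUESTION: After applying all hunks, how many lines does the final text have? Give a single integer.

Hunk 1: at line 7 remove [qkq,hlfc] add [dsbg,kpj,nwowy] -> 13 lines: gmmzt uiku cfl zvj ifok rhw hbl dsbg kpj nwowy vdkcd xlzda iecnk
Hunk 2: at line 2 remove [zvj,ifok] add [atl] -> 12 lines: gmmzt uiku cfl atl rhw hbl dsbg kpj nwowy vdkcd xlzda iecnk
Hunk 3: at line 2 remove [cfl,atl,rhw] add [sdkyb] -> 10 lines: gmmzt uiku sdkyb hbl dsbg kpj nwowy vdkcd xlzda iecnk
Hunk 4: at line 5 remove [kpj] add [wpip] -> 10 lines: gmmzt uiku sdkyb hbl dsbg wpip nwowy vdkcd xlzda iecnk
Hunk 5: at line 5 remove [wpip] add [lsh,jvsr,jbw] -> 12 lines: gmmzt uiku sdkyb hbl dsbg lsh jvsr jbw nwowy vdkcd xlzda iecnk
Final line count: 12

Answer: 12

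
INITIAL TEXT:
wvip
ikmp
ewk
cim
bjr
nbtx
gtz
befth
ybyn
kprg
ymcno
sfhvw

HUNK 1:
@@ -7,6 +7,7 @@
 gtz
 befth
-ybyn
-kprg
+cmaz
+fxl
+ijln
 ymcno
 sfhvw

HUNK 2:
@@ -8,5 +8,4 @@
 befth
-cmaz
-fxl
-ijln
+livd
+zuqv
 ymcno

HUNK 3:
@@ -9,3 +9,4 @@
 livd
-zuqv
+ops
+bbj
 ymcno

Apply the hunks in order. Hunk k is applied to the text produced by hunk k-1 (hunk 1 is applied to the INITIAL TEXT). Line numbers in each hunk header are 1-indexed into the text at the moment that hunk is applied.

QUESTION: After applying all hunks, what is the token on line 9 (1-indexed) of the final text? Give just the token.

Answer: livd

Derivation:
Hunk 1: at line 7 remove [ybyn,kprg] add [cmaz,fxl,ijln] -> 13 lines: wvip ikmp ewk cim bjr nbtx gtz befth cmaz fxl ijln ymcno sfhvw
Hunk 2: at line 8 remove [cmaz,fxl,ijln] add [livd,zuqv] -> 12 lines: wvip ikmp ewk cim bjr nbtx gtz befth livd zuqv ymcno sfhvw
Hunk 3: at line 9 remove [zuqv] add [ops,bbj] -> 13 lines: wvip ikmp ewk cim bjr nbtx gtz befth livd ops bbj ymcno sfhvw
Final line 9: livd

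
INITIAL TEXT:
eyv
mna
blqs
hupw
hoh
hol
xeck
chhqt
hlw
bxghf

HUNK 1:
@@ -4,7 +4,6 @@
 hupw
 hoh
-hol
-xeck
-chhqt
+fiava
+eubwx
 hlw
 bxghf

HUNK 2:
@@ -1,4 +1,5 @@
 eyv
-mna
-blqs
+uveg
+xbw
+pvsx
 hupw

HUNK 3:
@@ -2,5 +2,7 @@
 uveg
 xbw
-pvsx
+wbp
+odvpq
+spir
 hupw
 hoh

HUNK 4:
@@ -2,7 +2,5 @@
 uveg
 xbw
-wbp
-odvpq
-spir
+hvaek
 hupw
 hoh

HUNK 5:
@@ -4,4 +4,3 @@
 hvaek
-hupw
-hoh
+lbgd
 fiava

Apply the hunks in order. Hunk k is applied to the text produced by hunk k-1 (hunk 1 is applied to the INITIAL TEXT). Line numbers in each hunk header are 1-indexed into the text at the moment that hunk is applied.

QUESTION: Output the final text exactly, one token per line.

Answer: eyv
uveg
xbw
hvaek
lbgd
fiava
eubwx
hlw
bxghf

Derivation:
Hunk 1: at line 4 remove [hol,xeck,chhqt] add [fiava,eubwx] -> 9 lines: eyv mna blqs hupw hoh fiava eubwx hlw bxghf
Hunk 2: at line 1 remove [mna,blqs] add [uveg,xbw,pvsx] -> 10 lines: eyv uveg xbw pvsx hupw hoh fiava eubwx hlw bxghf
Hunk 3: at line 2 remove [pvsx] add [wbp,odvpq,spir] -> 12 lines: eyv uveg xbw wbp odvpq spir hupw hoh fiava eubwx hlw bxghf
Hunk 4: at line 2 remove [wbp,odvpq,spir] add [hvaek] -> 10 lines: eyv uveg xbw hvaek hupw hoh fiava eubwx hlw bxghf
Hunk 5: at line 4 remove [hupw,hoh] add [lbgd] -> 9 lines: eyv uveg xbw hvaek lbgd fiava eubwx hlw bxghf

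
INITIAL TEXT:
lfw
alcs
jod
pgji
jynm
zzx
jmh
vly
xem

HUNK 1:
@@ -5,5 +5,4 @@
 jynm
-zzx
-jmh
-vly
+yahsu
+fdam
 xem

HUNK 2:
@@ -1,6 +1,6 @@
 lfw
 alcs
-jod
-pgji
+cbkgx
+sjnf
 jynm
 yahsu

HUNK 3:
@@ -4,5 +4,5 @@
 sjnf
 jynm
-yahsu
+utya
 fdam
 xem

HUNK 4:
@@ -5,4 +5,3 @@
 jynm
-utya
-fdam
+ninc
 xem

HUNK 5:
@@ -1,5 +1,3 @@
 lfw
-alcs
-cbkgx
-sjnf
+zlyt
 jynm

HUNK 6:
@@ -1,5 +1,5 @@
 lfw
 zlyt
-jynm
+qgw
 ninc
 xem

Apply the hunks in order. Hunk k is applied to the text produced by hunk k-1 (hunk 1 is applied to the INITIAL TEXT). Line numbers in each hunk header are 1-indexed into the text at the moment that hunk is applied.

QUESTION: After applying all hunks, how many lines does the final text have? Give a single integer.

Answer: 5

Derivation:
Hunk 1: at line 5 remove [zzx,jmh,vly] add [yahsu,fdam] -> 8 lines: lfw alcs jod pgji jynm yahsu fdam xem
Hunk 2: at line 1 remove [jod,pgji] add [cbkgx,sjnf] -> 8 lines: lfw alcs cbkgx sjnf jynm yahsu fdam xem
Hunk 3: at line 4 remove [yahsu] add [utya] -> 8 lines: lfw alcs cbkgx sjnf jynm utya fdam xem
Hunk 4: at line 5 remove [utya,fdam] add [ninc] -> 7 lines: lfw alcs cbkgx sjnf jynm ninc xem
Hunk 5: at line 1 remove [alcs,cbkgx,sjnf] add [zlyt] -> 5 lines: lfw zlyt jynm ninc xem
Hunk 6: at line 1 remove [jynm] add [qgw] -> 5 lines: lfw zlyt qgw ninc xem
Final line count: 5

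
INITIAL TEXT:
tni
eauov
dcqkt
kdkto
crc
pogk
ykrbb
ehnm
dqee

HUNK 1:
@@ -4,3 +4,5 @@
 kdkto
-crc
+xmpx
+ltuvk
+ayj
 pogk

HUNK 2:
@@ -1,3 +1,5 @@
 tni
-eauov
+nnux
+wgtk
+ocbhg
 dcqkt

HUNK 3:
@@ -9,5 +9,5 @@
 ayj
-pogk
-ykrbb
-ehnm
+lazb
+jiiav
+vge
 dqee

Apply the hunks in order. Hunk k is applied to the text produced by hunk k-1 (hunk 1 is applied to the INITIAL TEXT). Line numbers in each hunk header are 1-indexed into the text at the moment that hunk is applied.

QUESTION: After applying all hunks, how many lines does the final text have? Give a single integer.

Answer: 13

Derivation:
Hunk 1: at line 4 remove [crc] add [xmpx,ltuvk,ayj] -> 11 lines: tni eauov dcqkt kdkto xmpx ltuvk ayj pogk ykrbb ehnm dqee
Hunk 2: at line 1 remove [eauov] add [nnux,wgtk,ocbhg] -> 13 lines: tni nnux wgtk ocbhg dcqkt kdkto xmpx ltuvk ayj pogk ykrbb ehnm dqee
Hunk 3: at line 9 remove [pogk,ykrbb,ehnm] add [lazb,jiiav,vge] -> 13 lines: tni nnux wgtk ocbhg dcqkt kdkto xmpx ltuvk ayj lazb jiiav vge dqee
Final line count: 13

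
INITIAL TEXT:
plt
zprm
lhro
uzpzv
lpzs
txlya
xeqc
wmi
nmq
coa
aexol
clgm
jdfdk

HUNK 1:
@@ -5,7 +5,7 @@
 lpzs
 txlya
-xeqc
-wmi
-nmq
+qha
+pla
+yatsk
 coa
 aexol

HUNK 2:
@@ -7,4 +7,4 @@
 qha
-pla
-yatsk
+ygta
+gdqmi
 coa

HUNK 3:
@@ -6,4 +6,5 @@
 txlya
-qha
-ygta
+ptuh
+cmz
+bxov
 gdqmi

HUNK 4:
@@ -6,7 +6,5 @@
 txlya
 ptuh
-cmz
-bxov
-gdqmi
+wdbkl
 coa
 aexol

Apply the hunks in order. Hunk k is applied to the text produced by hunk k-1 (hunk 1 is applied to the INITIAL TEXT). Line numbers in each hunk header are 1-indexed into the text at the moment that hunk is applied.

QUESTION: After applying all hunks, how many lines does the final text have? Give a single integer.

Answer: 12

Derivation:
Hunk 1: at line 5 remove [xeqc,wmi,nmq] add [qha,pla,yatsk] -> 13 lines: plt zprm lhro uzpzv lpzs txlya qha pla yatsk coa aexol clgm jdfdk
Hunk 2: at line 7 remove [pla,yatsk] add [ygta,gdqmi] -> 13 lines: plt zprm lhro uzpzv lpzs txlya qha ygta gdqmi coa aexol clgm jdfdk
Hunk 3: at line 6 remove [qha,ygta] add [ptuh,cmz,bxov] -> 14 lines: plt zprm lhro uzpzv lpzs txlya ptuh cmz bxov gdqmi coa aexol clgm jdfdk
Hunk 4: at line 6 remove [cmz,bxov,gdqmi] add [wdbkl] -> 12 lines: plt zprm lhro uzpzv lpzs txlya ptuh wdbkl coa aexol clgm jdfdk
Final line count: 12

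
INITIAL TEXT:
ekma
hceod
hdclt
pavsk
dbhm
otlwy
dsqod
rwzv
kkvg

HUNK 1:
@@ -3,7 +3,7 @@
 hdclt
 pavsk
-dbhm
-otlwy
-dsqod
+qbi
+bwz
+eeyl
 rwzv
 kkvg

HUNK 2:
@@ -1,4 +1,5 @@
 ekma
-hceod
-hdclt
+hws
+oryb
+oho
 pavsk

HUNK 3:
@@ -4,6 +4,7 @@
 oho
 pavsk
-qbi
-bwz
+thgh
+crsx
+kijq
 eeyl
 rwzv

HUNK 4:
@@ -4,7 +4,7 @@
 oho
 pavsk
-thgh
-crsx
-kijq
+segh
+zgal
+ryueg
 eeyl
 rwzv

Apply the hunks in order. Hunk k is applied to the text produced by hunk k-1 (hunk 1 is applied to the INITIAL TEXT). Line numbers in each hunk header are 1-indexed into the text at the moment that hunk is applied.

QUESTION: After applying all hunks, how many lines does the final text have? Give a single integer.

Answer: 11

Derivation:
Hunk 1: at line 3 remove [dbhm,otlwy,dsqod] add [qbi,bwz,eeyl] -> 9 lines: ekma hceod hdclt pavsk qbi bwz eeyl rwzv kkvg
Hunk 2: at line 1 remove [hceod,hdclt] add [hws,oryb,oho] -> 10 lines: ekma hws oryb oho pavsk qbi bwz eeyl rwzv kkvg
Hunk 3: at line 4 remove [qbi,bwz] add [thgh,crsx,kijq] -> 11 lines: ekma hws oryb oho pavsk thgh crsx kijq eeyl rwzv kkvg
Hunk 4: at line 4 remove [thgh,crsx,kijq] add [segh,zgal,ryueg] -> 11 lines: ekma hws oryb oho pavsk segh zgal ryueg eeyl rwzv kkvg
Final line count: 11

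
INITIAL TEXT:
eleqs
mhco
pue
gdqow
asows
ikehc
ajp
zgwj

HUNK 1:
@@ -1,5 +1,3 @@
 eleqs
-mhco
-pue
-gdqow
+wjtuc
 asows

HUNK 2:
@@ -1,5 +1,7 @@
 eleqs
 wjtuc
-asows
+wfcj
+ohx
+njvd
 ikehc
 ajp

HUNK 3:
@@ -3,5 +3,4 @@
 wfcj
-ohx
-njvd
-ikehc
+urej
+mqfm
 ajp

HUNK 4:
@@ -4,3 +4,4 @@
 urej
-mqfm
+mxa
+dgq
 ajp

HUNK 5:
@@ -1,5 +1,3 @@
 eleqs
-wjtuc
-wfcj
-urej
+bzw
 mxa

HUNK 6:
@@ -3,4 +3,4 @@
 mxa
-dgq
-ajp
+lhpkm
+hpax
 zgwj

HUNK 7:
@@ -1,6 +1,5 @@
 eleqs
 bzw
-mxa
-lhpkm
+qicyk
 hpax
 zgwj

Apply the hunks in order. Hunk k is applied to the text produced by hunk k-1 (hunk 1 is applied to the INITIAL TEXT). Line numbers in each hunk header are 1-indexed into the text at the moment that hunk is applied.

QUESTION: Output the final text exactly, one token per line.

Answer: eleqs
bzw
qicyk
hpax
zgwj

Derivation:
Hunk 1: at line 1 remove [mhco,pue,gdqow] add [wjtuc] -> 6 lines: eleqs wjtuc asows ikehc ajp zgwj
Hunk 2: at line 1 remove [asows] add [wfcj,ohx,njvd] -> 8 lines: eleqs wjtuc wfcj ohx njvd ikehc ajp zgwj
Hunk 3: at line 3 remove [ohx,njvd,ikehc] add [urej,mqfm] -> 7 lines: eleqs wjtuc wfcj urej mqfm ajp zgwj
Hunk 4: at line 4 remove [mqfm] add [mxa,dgq] -> 8 lines: eleqs wjtuc wfcj urej mxa dgq ajp zgwj
Hunk 5: at line 1 remove [wjtuc,wfcj,urej] add [bzw] -> 6 lines: eleqs bzw mxa dgq ajp zgwj
Hunk 6: at line 3 remove [dgq,ajp] add [lhpkm,hpax] -> 6 lines: eleqs bzw mxa lhpkm hpax zgwj
Hunk 7: at line 1 remove [mxa,lhpkm] add [qicyk] -> 5 lines: eleqs bzw qicyk hpax zgwj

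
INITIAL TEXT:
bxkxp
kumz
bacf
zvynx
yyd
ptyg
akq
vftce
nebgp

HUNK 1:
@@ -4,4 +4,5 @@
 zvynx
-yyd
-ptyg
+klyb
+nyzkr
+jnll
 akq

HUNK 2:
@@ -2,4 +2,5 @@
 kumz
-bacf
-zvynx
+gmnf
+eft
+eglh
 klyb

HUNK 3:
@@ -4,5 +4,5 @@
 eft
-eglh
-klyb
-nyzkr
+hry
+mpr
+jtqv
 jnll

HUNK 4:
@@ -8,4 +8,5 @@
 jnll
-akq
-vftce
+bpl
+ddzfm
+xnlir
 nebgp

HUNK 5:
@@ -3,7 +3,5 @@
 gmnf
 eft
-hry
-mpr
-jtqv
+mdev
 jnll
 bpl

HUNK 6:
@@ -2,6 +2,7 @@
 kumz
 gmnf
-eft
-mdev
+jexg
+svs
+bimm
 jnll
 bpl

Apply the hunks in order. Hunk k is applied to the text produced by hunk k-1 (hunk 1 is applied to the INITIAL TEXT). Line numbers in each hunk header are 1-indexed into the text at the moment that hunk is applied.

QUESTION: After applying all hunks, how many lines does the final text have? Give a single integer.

Hunk 1: at line 4 remove [yyd,ptyg] add [klyb,nyzkr,jnll] -> 10 lines: bxkxp kumz bacf zvynx klyb nyzkr jnll akq vftce nebgp
Hunk 2: at line 2 remove [bacf,zvynx] add [gmnf,eft,eglh] -> 11 lines: bxkxp kumz gmnf eft eglh klyb nyzkr jnll akq vftce nebgp
Hunk 3: at line 4 remove [eglh,klyb,nyzkr] add [hry,mpr,jtqv] -> 11 lines: bxkxp kumz gmnf eft hry mpr jtqv jnll akq vftce nebgp
Hunk 4: at line 8 remove [akq,vftce] add [bpl,ddzfm,xnlir] -> 12 lines: bxkxp kumz gmnf eft hry mpr jtqv jnll bpl ddzfm xnlir nebgp
Hunk 5: at line 3 remove [hry,mpr,jtqv] add [mdev] -> 10 lines: bxkxp kumz gmnf eft mdev jnll bpl ddzfm xnlir nebgp
Hunk 6: at line 2 remove [eft,mdev] add [jexg,svs,bimm] -> 11 lines: bxkxp kumz gmnf jexg svs bimm jnll bpl ddzfm xnlir nebgp
Final line count: 11

Answer: 11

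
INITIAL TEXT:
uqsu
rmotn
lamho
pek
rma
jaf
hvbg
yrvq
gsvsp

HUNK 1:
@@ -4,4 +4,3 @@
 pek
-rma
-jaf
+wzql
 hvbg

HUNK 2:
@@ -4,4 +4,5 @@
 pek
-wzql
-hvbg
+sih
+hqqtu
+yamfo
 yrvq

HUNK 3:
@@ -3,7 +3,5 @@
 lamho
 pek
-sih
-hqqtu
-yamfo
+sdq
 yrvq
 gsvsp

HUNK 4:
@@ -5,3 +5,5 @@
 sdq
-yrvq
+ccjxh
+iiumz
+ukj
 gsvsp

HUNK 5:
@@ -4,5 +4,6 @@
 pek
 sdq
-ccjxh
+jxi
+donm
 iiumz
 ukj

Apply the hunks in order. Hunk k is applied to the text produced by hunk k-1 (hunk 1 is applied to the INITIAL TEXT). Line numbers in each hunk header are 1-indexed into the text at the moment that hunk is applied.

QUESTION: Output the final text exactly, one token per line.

Hunk 1: at line 4 remove [rma,jaf] add [wzql] -> 8 lines: uqsu rmotn lamho pek wzql hvbg yrvq gsvsp
Hunk 2: at line 4 remove [wzql,hvbg] add [sih,hqqtu,yamfo] -> 9 lines: uqsu rmotn lamho pek sih hqqtu yamfo yrvq gsvsp
Hunk 3: at line 3 remove [sih,hqqtu,yamfo] add [sdq] -> 7 lines: uqsu rmotn lamho pek sdq yrvq gsvsp
Hunk 4: at line 5 remove [yrvq] add [ccjxh,iiumz,ukj] -> 9 lines: uqsu rmotn lamho pek sdq ccjxh iiumz ukj gsvsp
Hunk 5: at line 4 remove [ccjxh] add [jxi,donm] -> 10 lines: uqsu rmotn lamho pek sdq jxi donm iiumz ukj gsvsp

Answer: uqsu
rmotn
lamho
pek
sdq
jxi
donm
iiumz
ukj
gsvsp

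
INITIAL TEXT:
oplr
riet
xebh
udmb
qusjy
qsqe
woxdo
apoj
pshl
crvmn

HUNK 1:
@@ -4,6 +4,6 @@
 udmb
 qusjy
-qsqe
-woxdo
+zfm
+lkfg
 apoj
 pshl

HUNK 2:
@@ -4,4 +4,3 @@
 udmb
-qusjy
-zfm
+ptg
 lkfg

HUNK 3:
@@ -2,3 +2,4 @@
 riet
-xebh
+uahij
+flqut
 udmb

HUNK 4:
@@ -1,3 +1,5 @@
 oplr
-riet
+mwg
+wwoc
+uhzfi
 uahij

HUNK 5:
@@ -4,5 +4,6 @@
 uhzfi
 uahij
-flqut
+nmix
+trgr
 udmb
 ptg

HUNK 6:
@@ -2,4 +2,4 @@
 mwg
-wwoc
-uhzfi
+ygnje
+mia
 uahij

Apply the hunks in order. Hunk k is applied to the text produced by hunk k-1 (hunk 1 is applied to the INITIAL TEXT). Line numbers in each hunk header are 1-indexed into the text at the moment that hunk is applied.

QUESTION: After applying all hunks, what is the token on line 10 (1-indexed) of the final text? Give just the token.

Hunk 1: at line 4 remove [qsqe,woxdo] add [zfm,lkfg] -> 10 lines: oplr riet xebh udmb qusjy zfm lkfg apoj pshl crvmn
Hunk 2: at line 4 remove [qusjy,zfm] add [ptg] -> 9 lines: oplr riet xebh udmb ptg lkfg apoj pshl crvmn
Hunk 3: at line 2 remove [xebh] add [uahij,flqut] -> 10 lines: oplr riet uahij flqut udmb ptg lkfg apoj pshl crvmn
Hunk 4: at line 1 remove [riet] add [mwg,wwoc,uhzfi] -> 12 lines: oplr mwg wwoc uhzfi uahij flqut udmb ptg lkfg apoj pshl crvmn
Hunk 5: at line 4 remove [flqut] add [nmix,trgr] -> 13 lines: oplr mwg wwoc uhzfi uahij nmix trgr udmb ptg lkfg apoj pshl crvmn
Hunk 6: at line 2 remove [wwoc,uhzfi] add [ygnje,mia] -> 13 lines: oplr mwg ygnje mia uahij nmix trgr udmb ptg lkfg apoj pshl crvmn
Final line 10: lkfg

Answer: lkfg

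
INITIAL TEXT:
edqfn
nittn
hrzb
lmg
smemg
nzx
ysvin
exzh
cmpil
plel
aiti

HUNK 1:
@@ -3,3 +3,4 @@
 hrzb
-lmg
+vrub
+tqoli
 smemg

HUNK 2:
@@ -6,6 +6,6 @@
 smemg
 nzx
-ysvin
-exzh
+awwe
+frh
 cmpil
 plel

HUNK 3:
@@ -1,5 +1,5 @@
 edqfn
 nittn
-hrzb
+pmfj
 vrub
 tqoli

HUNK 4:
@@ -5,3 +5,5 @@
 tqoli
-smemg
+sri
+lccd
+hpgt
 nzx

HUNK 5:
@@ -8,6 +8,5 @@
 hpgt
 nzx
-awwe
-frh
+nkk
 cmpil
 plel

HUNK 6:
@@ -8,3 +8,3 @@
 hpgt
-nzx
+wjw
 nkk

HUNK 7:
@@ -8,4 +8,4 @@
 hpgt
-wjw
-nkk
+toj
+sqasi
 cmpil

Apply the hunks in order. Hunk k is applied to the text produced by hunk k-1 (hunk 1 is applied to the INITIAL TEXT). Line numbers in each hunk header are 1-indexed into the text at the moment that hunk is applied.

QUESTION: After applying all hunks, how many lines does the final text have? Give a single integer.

Answer: 13

Derivation:
Hunk 1: at line 3 remove [lmg] add [vrub,tqoli] -> 12 lines: edqfn nittn hrzb vrub tqoli smemg nzx ysvin exzh cmpil plel aiti
Hunk 2: at line 6 remove [ysvin,exzh] add [awwe,frh] -> 12 lines: edqfn nittn hrzb vrub tqoli smemg nzx awwe frh cmpil plel aiti
Hunk 3: at line 1 remove [hrzb] add [pmfj] -> 12 lines: edqfn nittn pmfj vrub tqoli smemg nzx awwe frh cmpil plel aiti
Hunk 4: at line 5 remove [smemg] add [sri,lccd,hpgt] -> 14 lines: edqfn nittn pmfj vrub tqoli sri lccd hpgt nzx awwe frh cmpil plel aiti
Hunk 5: at line 8 remove [awwe,frh] add [nkk] -> 13 lines: edqfn nittn pmfj vrub tqoli sri lccd hpgt nzx nkk cmpil plel aiti
Hunk 6: at line 8 remove [nzx] add [wjw] -> 13 lines: edqfn nittn pmfj vrub tqoli sri lccd hpgt wjw nkk cmpil plel aiti
Hunk 7: at line 8 remove [wjw,nkk] add [toj,sqasi] -> 13 lines: edqfn nittn pmfj vrub tqoli sri lccd hpgt toj sqasi cmpil plel aiti
Final line count: 13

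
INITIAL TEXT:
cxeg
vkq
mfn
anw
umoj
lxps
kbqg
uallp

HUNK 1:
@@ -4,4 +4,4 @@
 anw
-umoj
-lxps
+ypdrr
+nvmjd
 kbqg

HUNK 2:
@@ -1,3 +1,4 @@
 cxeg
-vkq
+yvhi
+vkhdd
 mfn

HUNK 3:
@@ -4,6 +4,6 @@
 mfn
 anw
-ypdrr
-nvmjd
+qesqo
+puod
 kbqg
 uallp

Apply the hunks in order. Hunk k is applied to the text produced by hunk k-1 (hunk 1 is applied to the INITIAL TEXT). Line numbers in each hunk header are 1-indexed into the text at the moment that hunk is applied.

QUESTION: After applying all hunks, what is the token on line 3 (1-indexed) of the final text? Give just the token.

Answer: vkhdd

Derivation:
Hunk 1: at line 4 remove [umoj,lxps] add [ypdrr,nvmjd] -> 8 lines: cxeg vkq mfn anw ypdrr nvmjd kbqg uallp
Hunk 2: at line 1 remove [vkq] add [yvhi,vkhdd] -> 9 lines: cxeg yvhi vkhdd mfn anw ypdrr nvmjd kbqg uallp
Hunk 3: at line 4 remove [ypdrr,nvmjd] add [qesqo,puod] -> 9 lines: cxeg yvhi vkhdd mfn anw qesqo puod kbqg uallp
Final line 3: vkhdd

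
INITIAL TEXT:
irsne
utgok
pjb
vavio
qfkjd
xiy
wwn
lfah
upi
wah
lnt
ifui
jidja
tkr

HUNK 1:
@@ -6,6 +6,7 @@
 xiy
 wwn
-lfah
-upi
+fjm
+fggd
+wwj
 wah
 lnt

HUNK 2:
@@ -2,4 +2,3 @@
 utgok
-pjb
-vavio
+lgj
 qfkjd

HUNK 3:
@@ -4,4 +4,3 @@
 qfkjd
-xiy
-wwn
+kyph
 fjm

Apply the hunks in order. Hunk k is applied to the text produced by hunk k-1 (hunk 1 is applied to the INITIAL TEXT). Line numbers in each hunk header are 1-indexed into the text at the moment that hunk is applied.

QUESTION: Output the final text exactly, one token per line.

Answer: irsne
utgok
lgj
qfkjd
kyph
fjm
fggd
wwj
wah
lnt
ifui
jidja
tkr

Derivation:
Hunk 1: at line 6 remove [lfah,upi] add [fjm,fggd,wwj] -> 15 lines: irsne utgok pjb vavio qfkjd xiy wwn fjm fggd wwj wah lnt ifui jidja tkr
Hunk 2: at line 2 remove [pjb,vavio] add [lgj] -> 14 lines: irsne utgok lgj qfkjd xiy wwn fjm fggd wwj wah lnt ifui jidja tkr
Hunk 3: at line 4 remove [xiy,wwn] add [kyph] -> 13 lines: irsne utgok lgj qfkjd kyph fjm fggd wwj wah lnt ifui jidja tkr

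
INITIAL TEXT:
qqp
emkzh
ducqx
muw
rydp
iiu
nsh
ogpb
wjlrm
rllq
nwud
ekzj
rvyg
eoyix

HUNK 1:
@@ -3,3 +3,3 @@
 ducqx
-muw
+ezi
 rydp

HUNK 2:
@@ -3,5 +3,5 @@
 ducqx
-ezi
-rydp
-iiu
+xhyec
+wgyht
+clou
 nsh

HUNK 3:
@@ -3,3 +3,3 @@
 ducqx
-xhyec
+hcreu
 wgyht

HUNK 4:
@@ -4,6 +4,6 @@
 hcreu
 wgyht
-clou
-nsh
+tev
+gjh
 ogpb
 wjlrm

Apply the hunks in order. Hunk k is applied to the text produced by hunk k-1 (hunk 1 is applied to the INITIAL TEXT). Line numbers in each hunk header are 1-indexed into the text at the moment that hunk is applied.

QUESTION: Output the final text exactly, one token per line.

Hunk 1: at line 3 remove [muw] add [ezi] -> 14 lines: qqp emkzh ducqx ezi rydp iiu nsh ogpb wjlrm rllq nwud ekzj rvyg eoyix
Hunk 2: at line 3 remove [ezi,rydp,iiu] add [xhyec,wgyht,clou] -> 14 lines: qqp emkzh ducqx xhyec wgyht clou nsh ogpb wjlrm rllq nwud ekzj rvyg eoyix
Hunk 3: at line 3 remove [xhyec] add [hcreu] -> 14 lines: qqp emkzh ducqx hcreu wgyht clou nsh ogpb wjlrm rllq nwud ekzj rvyg eoyix
Hunk 4: at line 4 remove [clou,nsh] add [tev,gjh] -> 14 lines: qqp emkzh ducqx hcreu wgyht tev gjh ogpb wjlrm rllq nwud ekzj rvyg eoyix

Answer: qqp
emkzh
ducqx
hcreu
wgyht
tev
gjh
ogpb
wjlrm
rllq
nwud
ekzj
rvyg
eoyix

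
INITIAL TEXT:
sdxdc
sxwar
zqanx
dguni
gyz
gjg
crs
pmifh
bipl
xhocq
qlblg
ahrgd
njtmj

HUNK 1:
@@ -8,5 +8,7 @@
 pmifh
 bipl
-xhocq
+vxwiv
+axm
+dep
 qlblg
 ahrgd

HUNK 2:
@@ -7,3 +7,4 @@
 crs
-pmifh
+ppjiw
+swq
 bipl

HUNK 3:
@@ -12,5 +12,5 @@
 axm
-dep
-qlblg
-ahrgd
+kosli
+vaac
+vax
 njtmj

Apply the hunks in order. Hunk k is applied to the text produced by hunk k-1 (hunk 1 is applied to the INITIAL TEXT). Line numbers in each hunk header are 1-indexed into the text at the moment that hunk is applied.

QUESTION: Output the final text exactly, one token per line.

Hunk 1: at line 8 remove [xhocq] add [vxwiv,axm,dep] -> 15 lines: sdxdc sxwar zqanx dguni gyz gjg crs pmifh bipl vxwiv axm dep qlblg ahrgd njtmj
Hunk 2: at line 7 remove [pmifh] add [ppjiw,swq] -> 16 lines: sdxdc sxwar zqanx dguni gyz gjg crs ppjiw swq bipl vxwiv axm dep qlblg ahrgd njtmj
Hunk 3: at line 12 remove [dep,qlblg,ahrgd] add [kosli,vaac,vax] -> 16 lines: sdxdc sxwar zqanx dguni gyz gjg crs ppjiw swq bipl vxwiv axm kosli vaac vax njtmj

Answer: sdxdc
sxwar
zqanx
dguni
gyz
gjg
crs
ppjiw
swq
bipl
vxwiv
axm
kosli
vaac
vax
njtmj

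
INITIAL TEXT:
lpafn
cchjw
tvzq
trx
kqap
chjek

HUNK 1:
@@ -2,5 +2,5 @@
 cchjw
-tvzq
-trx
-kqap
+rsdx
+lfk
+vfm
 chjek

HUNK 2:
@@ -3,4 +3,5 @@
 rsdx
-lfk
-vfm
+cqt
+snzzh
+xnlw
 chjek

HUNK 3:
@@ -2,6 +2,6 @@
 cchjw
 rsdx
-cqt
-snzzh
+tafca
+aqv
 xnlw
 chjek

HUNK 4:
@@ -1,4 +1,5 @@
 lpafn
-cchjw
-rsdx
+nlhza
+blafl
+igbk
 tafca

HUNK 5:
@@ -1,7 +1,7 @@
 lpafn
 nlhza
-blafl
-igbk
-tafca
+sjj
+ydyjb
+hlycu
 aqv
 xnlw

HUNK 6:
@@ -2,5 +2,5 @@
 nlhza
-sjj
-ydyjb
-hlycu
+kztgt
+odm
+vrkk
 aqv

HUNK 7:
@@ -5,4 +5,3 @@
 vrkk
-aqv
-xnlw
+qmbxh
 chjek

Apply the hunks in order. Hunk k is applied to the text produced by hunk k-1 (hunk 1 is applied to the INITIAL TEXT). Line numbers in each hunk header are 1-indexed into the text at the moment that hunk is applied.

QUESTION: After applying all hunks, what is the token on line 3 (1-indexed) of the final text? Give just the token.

Answer: kztgt

Derivation:
Hunk 1: at line 2 remove [tvzq,trx,kqap] add [rsdx,lfk,vfm] -> 6 lines: lpafn cchjw rsdx lfk vfm chjek
Hunk 2: at line 3 remove [lfk,vfm] add [cqt,snzzh,xnlw] -> 7 lines: lpafn cchjw rsdx cqt snzzh xnlw chjek
Hunk 3: at line 2 remove [cqt,snzzh] add [tafca,aqv] -> 7 lines: lpafn cchjw rsdx tafca aqv xnlw chjek
Hunk 4: at line 1 remove [cchjw,rsdx] add [nlhza,blafl,igbk] -> 8 lines: lpafn nlhza blafl igbk tafca aqv xnlw chjek
Hunk 5: at line 1 remove [blafl,igbk,tafca] add [sjj,ydyjb,hlycu] -> 8 lines: lpafn nlhza sjj ydyjb hlycu aqv xnlw chjek
Hunk 6: at line 2 remove [sjj,ydyjb,hlycu] add [kztgt,odm,vrkk] -> 8 lines: lpafn nlhza kztgt odm vrkk aqv xnlw chjek
Hunk 7: at line 5 remove [aqv,xnlw] add [qmbxh] -> 7 lines: lpafn nlhza kztgt odm vrkk qmbxh chjek
Final line 3: kztgt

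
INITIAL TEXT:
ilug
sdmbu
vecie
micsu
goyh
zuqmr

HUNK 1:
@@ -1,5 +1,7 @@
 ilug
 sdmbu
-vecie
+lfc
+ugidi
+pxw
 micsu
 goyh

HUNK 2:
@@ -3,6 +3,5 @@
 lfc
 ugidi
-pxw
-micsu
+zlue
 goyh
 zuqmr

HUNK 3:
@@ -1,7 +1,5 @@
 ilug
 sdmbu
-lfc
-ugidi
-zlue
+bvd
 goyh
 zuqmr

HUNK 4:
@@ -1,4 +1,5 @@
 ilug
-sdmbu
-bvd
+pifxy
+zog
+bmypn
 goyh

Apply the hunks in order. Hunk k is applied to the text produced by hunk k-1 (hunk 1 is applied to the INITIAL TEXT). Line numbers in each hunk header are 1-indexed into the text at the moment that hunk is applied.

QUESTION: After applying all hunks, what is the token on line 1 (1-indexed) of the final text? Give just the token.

Answer: ilug

Derivation:
Hunk 1: at line 1 remove [vecie] add [lfc,ugidi,pxw] -> 8 lines: ilug sdmbu lfc ugidi pxw micsu goyh zuqmr
Hunk 2: at line 3 remove [pxw,micsu] add [zlue] -> 7 lines: ilug sdmbu lfc ugidi zlue goyh zuqmr
Hunk 3: at line 1 remove [lfc,ugidi,zlue] add [bvd] -> 5 lines: ilug sdmbu bvd goyh zuqmr
Hunk 4: at line 1 remove [sdmbu,bvd] add [pifxy,zog,bmypn] -> 6 lines: ilug pifxy zog bmypn goyh zuqmr
Final line 1: ilug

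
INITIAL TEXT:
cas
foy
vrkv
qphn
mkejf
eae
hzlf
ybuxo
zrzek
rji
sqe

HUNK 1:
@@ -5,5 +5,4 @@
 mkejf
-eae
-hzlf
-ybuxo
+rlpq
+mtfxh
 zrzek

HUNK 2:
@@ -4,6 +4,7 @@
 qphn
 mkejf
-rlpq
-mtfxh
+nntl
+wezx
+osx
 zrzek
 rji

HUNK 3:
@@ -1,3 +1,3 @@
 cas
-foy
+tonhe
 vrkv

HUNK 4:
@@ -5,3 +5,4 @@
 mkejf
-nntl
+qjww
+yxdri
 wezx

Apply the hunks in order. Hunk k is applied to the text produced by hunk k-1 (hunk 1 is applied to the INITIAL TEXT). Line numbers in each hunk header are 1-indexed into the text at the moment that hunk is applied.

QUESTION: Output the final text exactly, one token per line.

Answer: cas
tonhe
vrkv
qphn
mkejf
qjww
yxdri
wezx
osx
zrzek
rji
sqe

Derivation:
Hunk 1: at line 5 remove [eae,hzlf,ybuxo] add [rlpq,mtfxh] -> 10 lines: cas foy vrkv qphn mkejf rlpq mtfxh zrzek rji sqe
Hunk 2: at line 4 remove [rlpq,mtfxh] add [nntl,wezx,osx] -> 11 lines: cas foy vrkv qphn mkejf nntl wezx osx zrzek rji sqe
Hunk 3: at line 1 remove [foy] add [tonhe] -> 11 lines: cas tonhe vrkv qphn mkejf nntl wezx osx zrzek rji sqe
Hunk 4: at line 5 remove [nntl] add [qjww,yxdri] -> 12 lines: cas tonhe vrkv qphn mkejf qjww yxdri wezx osx zrzek rji sqe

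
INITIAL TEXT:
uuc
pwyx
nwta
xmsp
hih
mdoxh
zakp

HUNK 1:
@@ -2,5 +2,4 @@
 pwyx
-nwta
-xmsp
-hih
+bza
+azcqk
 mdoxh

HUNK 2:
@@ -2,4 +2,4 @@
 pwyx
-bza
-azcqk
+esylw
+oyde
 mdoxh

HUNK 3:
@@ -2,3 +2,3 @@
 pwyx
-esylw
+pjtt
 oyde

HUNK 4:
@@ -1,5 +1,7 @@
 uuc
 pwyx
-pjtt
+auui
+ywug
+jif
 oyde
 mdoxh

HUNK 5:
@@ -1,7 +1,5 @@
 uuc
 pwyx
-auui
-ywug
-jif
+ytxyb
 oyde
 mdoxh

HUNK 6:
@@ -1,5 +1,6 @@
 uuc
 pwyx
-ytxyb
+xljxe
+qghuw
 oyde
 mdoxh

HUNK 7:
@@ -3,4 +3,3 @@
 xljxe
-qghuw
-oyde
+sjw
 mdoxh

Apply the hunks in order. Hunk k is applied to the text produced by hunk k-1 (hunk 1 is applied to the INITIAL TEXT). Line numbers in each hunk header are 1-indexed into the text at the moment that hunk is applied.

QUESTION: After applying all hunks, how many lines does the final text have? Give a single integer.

Hunk 1: at line 2 remove [nwta,xmsp,hih] add [bza,azcqk] -> 6 lines: uuc pwyx bza azcqk mdoxh zakp
Hunk 2: at line 2 remove [bza,azcqk] add [esylw,oyde] -> 6 lines: uuc pwyx esylw oyde mdoxh zakp
Hunk 3: at line 2 remove [esylw] add [pjtt] -> 6 lines: uuc pwyx pjtt oyde mdoxh zakp
Hunk 4: at line 1 remove [pjtt] add [auui,ywug,jif] -> 8 lines: uuc pwyx auui ywug jif oyde mdoxh zakp
Hunk 5: at line 1 remove [auui,ywug,jif] add [ytxyb] -> 6 lines: uuc pwyx ytxyb oyde mdoxh zakp
Hunk 6: at line 1 remove [ytxyb] add [xljxe,qghuw] -> 7 lines: uuc pwyx xljxe qghuw oyde mdoxh zakp
Hunk 7: at line 3 remove [qghuw,oyde] add [sjw] -> 6 lines: uuc pwyx xljxe sjw mdoxh zakp
Final line count: 6

Answer: 6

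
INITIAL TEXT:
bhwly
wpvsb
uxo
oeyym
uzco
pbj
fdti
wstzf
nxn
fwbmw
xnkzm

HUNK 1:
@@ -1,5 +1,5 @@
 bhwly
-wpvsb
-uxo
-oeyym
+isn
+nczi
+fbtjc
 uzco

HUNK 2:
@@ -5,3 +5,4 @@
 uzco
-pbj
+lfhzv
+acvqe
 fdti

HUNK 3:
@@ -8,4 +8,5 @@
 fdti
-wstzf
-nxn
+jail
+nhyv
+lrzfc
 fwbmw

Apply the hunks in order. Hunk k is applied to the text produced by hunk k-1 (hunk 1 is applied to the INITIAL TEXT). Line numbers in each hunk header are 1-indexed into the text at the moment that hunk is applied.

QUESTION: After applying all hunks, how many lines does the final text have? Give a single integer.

Answer: 13

Derivation:
Hunk 1: at line 1 remove [wpvsb,uxo,oeyym] add [isn,nczi,fbtjc] -> 11 lines: bhwly isn nczi fbtjc uzco pbj fdti wstzf nxn fwbmw xnkzm
Hunk 2: at line 5 remove [pbj] add [lfhzv,acvqe] -> 12 lines: bhwly isn nczi fbtjc uzco lfhzv acvqe fdti wstzf nxn fwbmw xnkzm
Hunk 3: at line 8 remove [wstzf,nxn] add [jail,nhyv,lrzfc] -> 13 lines: bhwly isn nczi fbtjc uzco lfhzv acvqe fdti jail nhyv lrzfc fwbmw xnkzm
Final line count: 13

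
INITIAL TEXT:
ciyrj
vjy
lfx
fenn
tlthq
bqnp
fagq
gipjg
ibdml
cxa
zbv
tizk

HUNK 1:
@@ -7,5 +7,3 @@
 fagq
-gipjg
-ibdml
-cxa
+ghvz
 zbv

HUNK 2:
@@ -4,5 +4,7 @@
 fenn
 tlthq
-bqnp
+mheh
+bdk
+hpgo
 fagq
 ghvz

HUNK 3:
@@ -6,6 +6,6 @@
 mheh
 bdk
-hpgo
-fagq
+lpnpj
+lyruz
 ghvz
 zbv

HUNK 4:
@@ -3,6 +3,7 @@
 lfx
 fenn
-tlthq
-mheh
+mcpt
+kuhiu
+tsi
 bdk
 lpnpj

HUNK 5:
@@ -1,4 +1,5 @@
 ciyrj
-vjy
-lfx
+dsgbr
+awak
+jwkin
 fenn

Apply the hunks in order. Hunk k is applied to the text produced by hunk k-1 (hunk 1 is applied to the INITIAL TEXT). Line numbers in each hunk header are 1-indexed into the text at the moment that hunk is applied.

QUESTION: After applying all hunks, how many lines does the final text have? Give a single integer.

Answer: 14

Derivation:
Hunk 1: at line 7 remove [gipjg,ibdml,cxa] add [ghvz] -> 10 lines: ciyrj vjy lfx fenn tlthq bqnp fagq ghvz zbv tizk
Hunk 2: at line 4 remove [bqnp] add [mheh,bdk,hpgo] -> 12 lines: ciyrj vjy lfx fenn tlthq mheh bdk hpgo fagq ghvz zbv tizk
Hunk 3: at line 6 remove [hpgo,fagq] add [lpnpj,lyruz] -> 12 lines: ciyrj vjy lfx fenn tlthq mheh bdk lpnpj lyruz ghvz zbv tizk
Hunk 4: at line 3 remove [tlthq,mheh] add [mcpt,kuhiu,tsi] -> 13 lines: ciyrj vjy lfx fenn mcpt kuhiu tsi bdk lpnpj lyruz ghvz zbv tizk
Hunk 5: at line 1 remove [vjy,lfx] add [dsgbr,awak,jwkin] -> 14 lines: ciyrj dsgbr awak jwkin fenn mcpt kuhiu tsi bdk lpnpj lyruz ghvz zbv tizk
Final line count: 14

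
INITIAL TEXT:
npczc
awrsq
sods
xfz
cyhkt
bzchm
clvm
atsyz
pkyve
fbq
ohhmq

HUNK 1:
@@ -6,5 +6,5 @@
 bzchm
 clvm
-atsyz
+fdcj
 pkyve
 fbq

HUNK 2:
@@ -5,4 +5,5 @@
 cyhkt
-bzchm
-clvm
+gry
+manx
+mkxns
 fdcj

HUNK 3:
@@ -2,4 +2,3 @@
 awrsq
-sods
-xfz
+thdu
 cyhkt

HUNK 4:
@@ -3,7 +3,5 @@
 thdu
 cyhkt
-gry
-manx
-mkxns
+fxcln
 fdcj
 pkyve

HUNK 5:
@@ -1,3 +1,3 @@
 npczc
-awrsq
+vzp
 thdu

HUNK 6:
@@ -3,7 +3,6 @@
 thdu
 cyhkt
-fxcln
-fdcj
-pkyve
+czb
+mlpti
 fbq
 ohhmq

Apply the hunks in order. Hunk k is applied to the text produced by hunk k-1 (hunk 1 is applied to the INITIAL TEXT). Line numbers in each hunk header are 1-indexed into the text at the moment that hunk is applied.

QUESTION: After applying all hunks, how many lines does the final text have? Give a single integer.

Answer: 8

Derivation:
Hunk 1: at line 6 remove [atsyz] add [fdcj] -> 11 lines: npczc awrsq sods xfz cyhkt bzchm clvm fdcj pkyve fbq ohhmq
Hunk 2: at line 5 remove [bzchm,clvm] add [gry,manx,mkxns] -> 12 lines: npczc awrsq sods xfz cyhkt gry manx mkxns fdcj pkyve fbq ohhmq
Hunk 3: at line 2 remove [sods,xfz] add [thdu] -> 11 lines: npczc awrsq thdu cyhkt gry manx mkxns fdcj pkyve fbq ohhmq
Hunk 4: at line 3 remove [gry,manx,mkxns] add [fxcln] -> 9 lines: npczc awrsq thdu cyhkt fxcln fdcj pkyve fbq ohhmq
Hunk 5: at line 1 remove [awrsq] add [vzp] -> 9 lines: npczc vzp thdu cyhkt fxcln fdcj pkyve fbq ohhmq
Hunk 6: at line 3 remove [fxcln,fdcj,pkyve] add [czb,mlpti] -> 8 lines: npczc vzp thdu cyhkt czb mlpti fbq ohhmq
Final line count: 8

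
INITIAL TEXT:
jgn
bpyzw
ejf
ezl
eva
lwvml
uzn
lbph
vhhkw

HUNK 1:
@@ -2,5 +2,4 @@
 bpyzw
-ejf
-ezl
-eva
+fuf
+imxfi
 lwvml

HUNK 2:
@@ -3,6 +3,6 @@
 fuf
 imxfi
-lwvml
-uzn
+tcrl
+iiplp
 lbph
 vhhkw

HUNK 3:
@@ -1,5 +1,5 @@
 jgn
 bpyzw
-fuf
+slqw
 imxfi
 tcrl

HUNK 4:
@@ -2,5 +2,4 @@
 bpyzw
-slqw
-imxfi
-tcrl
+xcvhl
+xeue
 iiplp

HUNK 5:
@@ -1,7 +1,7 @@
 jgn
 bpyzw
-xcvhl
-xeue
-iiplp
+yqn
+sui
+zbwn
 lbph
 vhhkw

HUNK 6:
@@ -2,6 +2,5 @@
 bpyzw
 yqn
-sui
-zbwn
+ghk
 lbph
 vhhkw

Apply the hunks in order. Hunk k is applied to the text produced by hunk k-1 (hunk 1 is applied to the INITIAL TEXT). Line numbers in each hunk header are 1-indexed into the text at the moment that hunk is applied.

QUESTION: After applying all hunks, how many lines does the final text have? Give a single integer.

Hunk 1: at line 2 remove [ejf,ezl,eva] add [fuf,imxfi] -> 8 lines: jgn bpyzw fuf imxfi lwvml uzn lbph vhhkw
Hunk 2: at line 3 remove [lwvml,uzn] add [tcrl,iiplp] -> 8 lines: jgn bpyzw fuf imxfi tcrl iiplp lbph vhhkw
Hunk 3: at line 1 remove [fuf] add [slqw] -> 8 lines: jgn bpyzw slqw imxfi tcrl iiplp lbph vhhkw
Hunk 4: at line 2 remove [slqw,imxfi,tcrl] add [xcvhl,xeue] -> 7 lines: jgn bpyzw xcvhl xeue iiplp lbph vhhkw
Hunk 5: at line 1 remove [xcvhl,xeue,iiplp] add [yqn,sui,zbwn] -> 7 lines: jgn bpyzw yqn sui zbwn lbph vhhkw
Hunk 6: at line 2 remove [sui,zbwn] add [ghk] -> 6 lines: jgn bpyzw yqn ghk lbph vhhkw
Final line count: 6

Answer: 6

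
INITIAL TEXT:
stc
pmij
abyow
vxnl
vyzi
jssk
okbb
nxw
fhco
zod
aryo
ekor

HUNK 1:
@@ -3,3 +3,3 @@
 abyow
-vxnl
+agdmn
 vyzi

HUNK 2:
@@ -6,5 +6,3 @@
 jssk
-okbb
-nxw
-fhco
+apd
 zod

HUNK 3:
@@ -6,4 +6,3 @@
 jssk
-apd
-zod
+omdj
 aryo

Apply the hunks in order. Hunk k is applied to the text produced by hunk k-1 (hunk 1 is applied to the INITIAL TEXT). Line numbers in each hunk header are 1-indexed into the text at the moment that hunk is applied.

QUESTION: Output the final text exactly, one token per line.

Answer: stc
pmij
abyow
agdmn
vyzi
jssk
omdj
aryo
ekor

Derivation:
Hunk 1: at line 3 remove [vxnl] add [agdmn] -> 12 lines: stc pmij abyow agdmn vyzi jssk okbb nxw fhco zod aryo ekor
Hunk 2: at line 6 remove [okbb,nxw,fhco] add [apd] -> 10 lines: stc pmij abyow agdmn vyzi jssk apd zod aryo ekor
Hunk 3: at line 6 remove [apd,zod] add [omdj] -> 9 lines: stc pmij abyow agdmn vyzi jssk omdj aryo ekor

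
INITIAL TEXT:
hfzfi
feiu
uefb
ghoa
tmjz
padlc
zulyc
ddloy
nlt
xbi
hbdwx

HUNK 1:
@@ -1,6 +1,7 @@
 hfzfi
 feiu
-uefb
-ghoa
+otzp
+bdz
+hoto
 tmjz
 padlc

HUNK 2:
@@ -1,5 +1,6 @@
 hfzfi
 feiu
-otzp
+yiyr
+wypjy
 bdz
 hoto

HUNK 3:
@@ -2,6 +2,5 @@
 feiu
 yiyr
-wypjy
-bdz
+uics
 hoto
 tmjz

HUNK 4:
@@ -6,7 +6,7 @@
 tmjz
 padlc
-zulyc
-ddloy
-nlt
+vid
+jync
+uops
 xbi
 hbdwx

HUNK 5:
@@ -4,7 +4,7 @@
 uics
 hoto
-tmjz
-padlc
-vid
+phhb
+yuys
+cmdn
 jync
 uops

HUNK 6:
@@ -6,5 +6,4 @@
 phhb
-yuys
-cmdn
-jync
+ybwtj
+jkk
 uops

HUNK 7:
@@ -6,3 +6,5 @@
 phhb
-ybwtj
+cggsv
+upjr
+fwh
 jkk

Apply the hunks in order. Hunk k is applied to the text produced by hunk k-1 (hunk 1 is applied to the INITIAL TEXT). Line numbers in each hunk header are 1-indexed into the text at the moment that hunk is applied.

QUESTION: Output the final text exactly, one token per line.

Answer: hfzfi
feiu
yiyr
uics
hoto
phhb
cggsv
upjr
fwh
jkk
uops
xbi
hbdwx

Derivation:
Hunk 1: at line 1 remove [uefb,ghoa] add [otzp,bdz,hoto] -> 12 lines: hfzfi feiu otzp bdz hoto tmjz padlc zulyc ddloy nlt xbi hbdwx
Hunk 2: at line 1 remove [otzp] add [yiyr,wypjy] -> 13 lines: hfzfi feiu yiyr wypjy bdz hoto tmjz padlc zulyc ddloy nlt xbi hbdwx
Hunk 3: at line 2 remove [wypjy,bdz] add [uics] -> 12 lines: hfzfi feiu yiyr uics hoto tmjz padlc zulyc ddloy nlt xbi hbdwx
Hunk 4: at line 6 remove [zulyc,ddloy,nlt] add [vid,jync,uops] -> 12 lines: hfzfi feiu yiyr uics hoto tmjz padlc vid jync uops xbi hbdwx
Hunk 5: at line 4 remove [tmjz,padlc,vid] add [phhb,yuys,cmdn] -> 12 lines: hfzfi feiu yiyr uics hoto phhb yuys cmdn jync uops xbi hbdwx
Hunk 6: at line 6 remove [yuys,cmdn,jync] add [ybwtj,jkk] -> 11 lines: hfzfi feiu yiyr uics hoto phhb ybwtj jkk uops xbi hbdwx
Hunk 7: at line 6 remove [ybwtj] add [cggsv,upjr,fwh] -> 13 lines: hfzfi feiu yiyr uics hoto phhb cggsv upjr fwh jkk uops xbi hbdwx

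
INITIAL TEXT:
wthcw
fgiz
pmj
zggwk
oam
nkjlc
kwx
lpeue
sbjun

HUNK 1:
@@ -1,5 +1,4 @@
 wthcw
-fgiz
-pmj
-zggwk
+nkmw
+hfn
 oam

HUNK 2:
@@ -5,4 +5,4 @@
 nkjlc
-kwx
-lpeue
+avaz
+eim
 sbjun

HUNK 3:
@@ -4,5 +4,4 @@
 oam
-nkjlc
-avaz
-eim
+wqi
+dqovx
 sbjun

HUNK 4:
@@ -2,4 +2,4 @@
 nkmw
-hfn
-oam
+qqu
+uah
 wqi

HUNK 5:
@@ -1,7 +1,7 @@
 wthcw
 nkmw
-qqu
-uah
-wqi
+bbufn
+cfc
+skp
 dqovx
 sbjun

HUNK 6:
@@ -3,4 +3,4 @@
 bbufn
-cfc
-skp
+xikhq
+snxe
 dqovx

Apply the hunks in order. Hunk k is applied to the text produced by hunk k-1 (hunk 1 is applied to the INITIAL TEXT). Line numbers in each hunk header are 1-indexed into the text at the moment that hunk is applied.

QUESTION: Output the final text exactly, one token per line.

Hunk 1: at line 1 remove [fgiz,pmj,zggwk] add [nkmw,hfn] -> 8 lines: wthcw nkmw hfn oam nkjlc kwx lpeue sbjun
Hunk 2: at line 5 remove [kwx,lpeue] add [avaz,eim] -> 8 lines: wthcw nkmw hfn oam nkjlc avaz eim sbjun
Hunk 3: at line 4 remove [nkjlc,avaz,eim] add [wqi,dqovx] -> 7 lines: wthcw nkmw hfn oam wqi dqovx sbjun
Hunk 4: at line 2 remove [hfn,oam] add [qqu,uah] -> 7 lines: wthcw nkmw qqu uah wqi dqovx sbjun
Hunk 5: at line 1 remove [qqu,uah,wqi] add [bbufn,cfc,skp] -> 7 lines: wthcw nkmw bbufn cfc skp dqovx sbjun
Hunk 6: at line 3 remove [cfc,skp] add [xikhq,snxe] -> 7 lines: wthcw nkmw bbufn xikhq snxe dqovx sbjun

Answer: wthcw
nkmw
bbufn
xikhq
snxe
dqovx
sbjun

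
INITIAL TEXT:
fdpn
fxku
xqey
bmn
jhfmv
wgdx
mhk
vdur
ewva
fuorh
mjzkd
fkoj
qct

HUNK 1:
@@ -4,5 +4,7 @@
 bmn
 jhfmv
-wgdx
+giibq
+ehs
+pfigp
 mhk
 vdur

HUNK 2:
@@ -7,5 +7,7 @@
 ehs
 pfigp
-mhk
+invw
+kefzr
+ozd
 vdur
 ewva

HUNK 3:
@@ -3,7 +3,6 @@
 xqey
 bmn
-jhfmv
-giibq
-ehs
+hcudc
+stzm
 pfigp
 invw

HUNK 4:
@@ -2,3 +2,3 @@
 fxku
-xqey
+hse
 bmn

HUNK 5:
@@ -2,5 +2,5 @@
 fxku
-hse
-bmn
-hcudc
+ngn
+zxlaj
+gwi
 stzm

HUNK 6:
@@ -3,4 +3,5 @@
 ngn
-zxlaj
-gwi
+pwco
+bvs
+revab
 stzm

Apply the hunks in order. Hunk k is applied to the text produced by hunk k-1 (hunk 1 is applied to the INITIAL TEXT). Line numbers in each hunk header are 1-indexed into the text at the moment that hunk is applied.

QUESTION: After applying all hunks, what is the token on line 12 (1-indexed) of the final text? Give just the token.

Hunk 1: at line 4 remove [wgdx] add [giibq,ehs,pfigp] -> 15 lines: fdpn fxku xqey bmn jhfmv giibq ehs pfigp mhk vdur ewva fuorh mjzkd fkoj qct
Hunk 2: at line 7 remove [mhk] add [invw,kefzr,ozd] -> 17 lines: fdpn fxku xqey bmn jhfmv giibq ehs pfigp invw kefzr ozd vdur ewva fuorh mjzkd fkoj qct
Hunk 3: at line 3 remove [jhfmv,giibq,ehs] add [hcudc,stzm] -> 16 lines: fdpn fxku xqey bmn hcudc stzm pfigp invw kefzr ozd vdur ewva fuorh mjzkd fkoj qct
Hunk 4: at line 2 remove [xqey] add [hse] -> 16 lines: fdpn fxku hse bmn hcudc stzm pfigp invw kefzr ozd vdur ewva fuorh mjzkd fkoj qct
Hunk 5: at line 2 remove [hse,bmn,hcudc] add [ngn,zxlaj,gwi] -> 16 lines: fdpn fxku ngn zxlaj gwi stzm pfigp invw kefzr ozd vdur ewva fuorh mjzkd fkoj qct
Hunk 6: at line 3 remove [zxlaj,gwi] add [pwco,bvs,revab] -> 17 lines: fdpn fxku ngn pwco bvs revab stzm pfigp invw kefzr ozd vdur ewva fuorh mjzkd fkoj qct
Final line 12: vdur

Answer: vdur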